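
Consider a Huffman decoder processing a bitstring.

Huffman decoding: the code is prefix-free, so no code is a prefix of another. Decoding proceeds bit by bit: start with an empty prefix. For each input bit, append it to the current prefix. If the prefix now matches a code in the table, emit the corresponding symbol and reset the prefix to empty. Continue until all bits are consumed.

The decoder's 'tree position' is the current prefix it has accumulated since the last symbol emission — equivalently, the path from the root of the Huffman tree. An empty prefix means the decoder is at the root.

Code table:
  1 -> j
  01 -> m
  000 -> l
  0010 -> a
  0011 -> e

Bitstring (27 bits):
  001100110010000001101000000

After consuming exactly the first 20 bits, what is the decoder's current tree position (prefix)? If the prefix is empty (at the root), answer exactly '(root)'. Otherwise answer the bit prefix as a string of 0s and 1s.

Answer: 0

Derivation:
Bit 0: prefix='0' (no match yet)
Bit 1: prefix='00' (no match yet)
Bit 2: prefix='001' (no match yet)
Bit 3: prefix='0011' -> emit 'e', reset
Bit 4: prefix='0' (no match yet)
Bit 5: prefix='00' (no match yet)
Bit 6: prefix='001' (no match yet)
Bit 7: prefix='0011' -> emit 'e', reset
Bit 8: prefix='0' (no match yet)
Bit 9: prefix='00' (no match yet)
Bit 10: prefix='001' (no match yet)
Bit 11: prefix='0010' -> emit 'a', reset
Bit 12: prefix='0' (no match yet)
Bit 13: prefix='00' (no match yet)
Bit 14: prefix='000' -> emit 'l', reset
Bit 15: prefix='0' (no match yet)
Bit 16: prefix='00' (no match yet)
Bit 17: prefix='001' (no match yet)
Bit 18: prefix='0011' -> emit 'e', reset
Bit 19: prefix='0' (no match yet)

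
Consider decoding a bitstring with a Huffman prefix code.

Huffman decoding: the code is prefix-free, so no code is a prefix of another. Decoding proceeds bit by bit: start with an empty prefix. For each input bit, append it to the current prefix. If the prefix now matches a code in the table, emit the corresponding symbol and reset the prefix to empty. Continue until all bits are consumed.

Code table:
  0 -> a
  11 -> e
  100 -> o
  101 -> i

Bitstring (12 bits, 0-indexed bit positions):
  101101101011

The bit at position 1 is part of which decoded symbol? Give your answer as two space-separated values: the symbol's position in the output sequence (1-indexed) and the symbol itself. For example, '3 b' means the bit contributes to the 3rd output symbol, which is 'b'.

Bit 0: prefix='1' (no match yet)
Bit 1: prefix='10' (no match yet)
Bit 2: prefix='101' -> emit 'i', reset
Bit 3: prefix='1' (no match yet)
Bit 4: prefix='10' (no match yet)
Bit 5: prefix='101' -> emit 'i', reset

Answer: 1 i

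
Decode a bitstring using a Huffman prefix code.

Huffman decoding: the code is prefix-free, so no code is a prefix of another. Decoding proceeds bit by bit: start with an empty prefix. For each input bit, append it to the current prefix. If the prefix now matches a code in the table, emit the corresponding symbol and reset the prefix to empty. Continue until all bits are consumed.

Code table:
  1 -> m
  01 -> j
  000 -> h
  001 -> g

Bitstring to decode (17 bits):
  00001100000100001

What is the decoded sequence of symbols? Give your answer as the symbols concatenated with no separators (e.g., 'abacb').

Bit 0: prefix='0' (no match yet)
Bit 1: prefix='00' (no match yet)
Bit 2: prefix='000' -> emit 'h', reset
Bit 3: prefix='0' (no match yet)
Bit 4: prefix='01' -> emit 'j', reset
Bit 5: prefix='1' -> emit 'm', reset
Bit 6: prefix='0' (no match yet)
Bit 7: prefix='00' (no match yet)
Bit 8: prefix='000' -> emit 'h', reset
Bit 9: prefix='0' (no match yet)
Bit 10: prefix='00' (no match yet)
Bit 11: prefix='001' -> emit 'g', reset
Bit 12: prefix='0' (no match yet)
Bit 13: prefix='00' (no match yet)
Bit 14: prefix='000' -> emit 'h', reset
Bit 15: prefix='0' (no match yet)
Bit 16: prefix='01' -> emit 'j', reset

Answer: hjmhghj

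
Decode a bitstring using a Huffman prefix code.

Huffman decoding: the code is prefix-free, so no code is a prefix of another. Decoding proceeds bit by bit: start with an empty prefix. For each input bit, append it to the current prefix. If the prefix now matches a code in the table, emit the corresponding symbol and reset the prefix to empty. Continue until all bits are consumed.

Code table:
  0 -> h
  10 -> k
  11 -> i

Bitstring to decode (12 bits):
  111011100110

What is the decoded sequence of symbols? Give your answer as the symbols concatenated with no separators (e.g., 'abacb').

Answer: ikikhih

Derivation:
Bit 0: prefix='1' (no match yet)
Bit 1: prefix='11' -> emit 'i', reset
Bit 2: prefix='1' (no match yet)
Bit 3: prefix='10' -> emit 'k', reset
Bit 4: prefix='1' (no match yet)
Bit 5: prefix='11' -> emit 'i', reset
Bit 6: prefix='1' (no match yet)
Bit 7: prefix='10' -> emit 'k', reset
Bit 8: prefix='0' -> emit 'h', reset
Bit 9: prefix='1' (no match yet)
Bit 10: prefix='11' -> emit 'i', reset
Bit 11: prefix='0' -> emit 'h', reset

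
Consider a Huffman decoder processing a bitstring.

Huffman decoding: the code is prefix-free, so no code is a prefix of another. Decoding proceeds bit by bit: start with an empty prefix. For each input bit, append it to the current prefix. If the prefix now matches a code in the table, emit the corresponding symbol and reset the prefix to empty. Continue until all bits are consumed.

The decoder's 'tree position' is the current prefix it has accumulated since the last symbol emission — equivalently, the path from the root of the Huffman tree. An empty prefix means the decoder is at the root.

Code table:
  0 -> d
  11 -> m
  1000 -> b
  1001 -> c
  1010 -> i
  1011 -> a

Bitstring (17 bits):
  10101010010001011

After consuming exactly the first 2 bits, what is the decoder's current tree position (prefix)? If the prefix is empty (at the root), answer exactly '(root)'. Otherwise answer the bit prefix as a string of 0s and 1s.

Bit 0: prefix='1' (no match yet)
Bit 1: prefix='10' (no match yet)

Answer: 10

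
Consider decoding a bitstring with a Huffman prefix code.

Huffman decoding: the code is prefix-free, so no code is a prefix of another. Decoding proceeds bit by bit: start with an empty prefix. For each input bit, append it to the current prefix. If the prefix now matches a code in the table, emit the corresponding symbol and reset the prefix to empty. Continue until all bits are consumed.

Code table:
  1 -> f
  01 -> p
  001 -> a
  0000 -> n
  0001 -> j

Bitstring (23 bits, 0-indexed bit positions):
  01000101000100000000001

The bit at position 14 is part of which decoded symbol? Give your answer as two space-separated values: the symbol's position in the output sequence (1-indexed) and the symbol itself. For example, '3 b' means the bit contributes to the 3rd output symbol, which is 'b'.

Answer: 5 n

Derivation:
Bit 0: prefix='0' (no match yet)
Bit 1: prefix='01' -> emit 'p', reset
Bit 2: prefix='0' (no match yet)
Bit 3: prefix='00' (no match yet)
Bit 4: prefix='000' (no match yet)
Bit 5: prefix='0001' -> emit 'j', reset
Bit 6: prefix='0' (no match yet)
Bit 7: prefix='01' -> emit 'p', reset
Bit 8: prefix='0' (no match yet)
Bit 9: prefix='00' (no match yet)
Bit 10: prefix='000' (no match yet)
Bit 11: prefix='0001' -> emit 'j', reset
Bit 12: prefix='0' (no match yet)
Bit 13: prefix='00' (no match yet)
Bit 14: prefix='000' (no match yet)
Bit 15: prefix='0000' -> emit 'n', reset
Bit 16: prefix='0' (no match yet)
Bit 17: prefix='00' (no match yet)
Bit 18: prefix='000' (no match yet)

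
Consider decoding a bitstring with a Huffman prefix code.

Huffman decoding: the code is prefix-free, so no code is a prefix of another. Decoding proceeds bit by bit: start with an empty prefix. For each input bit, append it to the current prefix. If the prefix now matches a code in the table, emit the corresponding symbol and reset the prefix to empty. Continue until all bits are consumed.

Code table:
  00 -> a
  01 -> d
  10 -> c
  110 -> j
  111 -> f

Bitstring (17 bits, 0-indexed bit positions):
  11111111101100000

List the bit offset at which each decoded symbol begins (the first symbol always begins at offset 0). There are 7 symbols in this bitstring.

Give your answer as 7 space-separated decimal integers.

Bit 0: prefix='1' (no match yet)
Bit 1: prefix='11' (no match yet)
Bit 2: prefix='111' -> emit 'f', reset
Bit 3: prefix='1' (no match yet)
Bit 4: prefix='11' (no match yet)
Bit 5: prefix='111' -> emit 'f', reset
Bit 6: prefix='1' (no match yet)
Bit 7: prefix='11' (no match yet)
Bit 8: prefix='111' -> emit 'f', reset
Bit 9: prefix='0' (no match yet)
Bit 10: prefix='01' -> emit 'd', reset
Bit 11: prefix='1' (no match yet)
Bit 12: prefix='10' -> emit 'c', reset
Bit 13: prefix='0' (no match yet)
Bit 14: prefix='00' -> emit 'a', reset
Bit 15: prefix='0' (no match yet)
Bit 16: prefix='00' -> emit 'a', reset

Answer: 0 3 6 9 11 13 15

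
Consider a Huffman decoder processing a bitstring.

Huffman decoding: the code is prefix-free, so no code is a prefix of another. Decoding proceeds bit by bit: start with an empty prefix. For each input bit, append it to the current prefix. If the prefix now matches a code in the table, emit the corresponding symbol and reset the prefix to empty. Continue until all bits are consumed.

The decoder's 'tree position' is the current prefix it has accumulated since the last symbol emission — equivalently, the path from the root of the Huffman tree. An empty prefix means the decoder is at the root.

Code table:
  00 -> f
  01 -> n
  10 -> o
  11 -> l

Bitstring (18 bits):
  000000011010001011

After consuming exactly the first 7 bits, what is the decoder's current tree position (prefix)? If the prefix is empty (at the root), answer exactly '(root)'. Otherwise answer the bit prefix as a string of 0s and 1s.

Bit 0: prefix='0' (no match yet)
Bit 1: prefix='00' -> emit 'f', reset
Bit 2: prefix='0' (no match yet)
Bit 3: prefix='00' -> emit 'f', reset
Bit 4: prefix='0' (no match yet)
Bit 5: prefix='00' -> emit 'f', reset
Bit 6: prefix='0' (no match yet)

Answer: 0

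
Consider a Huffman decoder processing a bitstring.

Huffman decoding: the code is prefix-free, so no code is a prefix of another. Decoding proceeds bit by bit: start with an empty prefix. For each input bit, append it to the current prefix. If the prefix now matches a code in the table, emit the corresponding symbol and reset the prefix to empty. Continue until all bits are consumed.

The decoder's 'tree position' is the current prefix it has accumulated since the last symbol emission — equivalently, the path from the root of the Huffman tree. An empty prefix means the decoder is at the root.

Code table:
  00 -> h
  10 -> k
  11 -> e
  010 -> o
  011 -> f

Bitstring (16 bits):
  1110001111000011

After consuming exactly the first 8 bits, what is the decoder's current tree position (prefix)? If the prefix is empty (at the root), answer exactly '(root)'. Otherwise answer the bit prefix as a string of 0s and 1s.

Answer: (root)

Derivation:
Bit 0: prefix='1' (no match yet)
Bit 1: prefix='11' -> emit 'e', reset
Bit 2: prefix='1' (no match yet)
Bit 3: prefix='10' -> emit 'k', reset
Bit 4: prefix='0' (no match yet)
Bit 5: prefix='00' -> emit 'h', reset
Bit 6: prefix='1' (no match yet)
Bit 7: prefix='11' -> emit 'e', reset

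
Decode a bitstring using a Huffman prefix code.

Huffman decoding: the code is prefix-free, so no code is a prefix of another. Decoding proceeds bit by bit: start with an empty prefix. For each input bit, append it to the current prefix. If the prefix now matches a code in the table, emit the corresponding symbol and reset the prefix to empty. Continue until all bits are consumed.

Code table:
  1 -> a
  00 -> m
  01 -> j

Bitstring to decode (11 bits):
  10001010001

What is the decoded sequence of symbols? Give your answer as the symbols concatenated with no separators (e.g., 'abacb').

Bit 0: prefix='1' -> emit 'a', reset
Bit 1: prefix='0' (no match yet)
Bit 2: prefix='00' -> emit 'm', reset
Bit 3: prefix='0' (no match yet)
Bit 4: prefix='01' -> emit 'j', reset
Bit 5: prefix='0' (no match yet)
Bit 6: prefix='01' -> emit 'j', reset
Bit 7: prefix='0' (no match yet)
Bit 8: prefix='00' -> emit 'm', reset
Bit 9: prefix='0' (no match yet)
Bit 10: prefix='01' -> emit 'j', reset

Answer: amjjmj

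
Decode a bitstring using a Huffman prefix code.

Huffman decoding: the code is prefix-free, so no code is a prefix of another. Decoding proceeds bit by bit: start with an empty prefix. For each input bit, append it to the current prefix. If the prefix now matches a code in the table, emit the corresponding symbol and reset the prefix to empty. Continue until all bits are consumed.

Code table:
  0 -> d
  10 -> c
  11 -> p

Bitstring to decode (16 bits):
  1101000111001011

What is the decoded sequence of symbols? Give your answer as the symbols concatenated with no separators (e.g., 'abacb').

Bit 0: prefix='1' (no match yet)
Bit 1: prefix='11' -> emit 'p', reset
Bit 2: prefix='0' -> emit 'd', reset
Bit 3: prefix='1' (no match yet)
Bit 4: prefix='10' -> emit 'c', reset
Bit 5: prefix='0' -> emit 'd', reset
Bit 6: prefix='0' -> emit 'd', reset
Bit 7: prefix='1' (no match yet)
Bit 8: prefix='11' -> emit 'p', reset
Bit 9: prefix='1' (no match yet)
Bit 10: prefix='10' -> emit 'c', reset
Bit 11: prefix='0' -> emit 'd', reset
Bit 12: prefix='1' (no match yet)
Bit 13: prefix='10' -> emit 'c', reset
Bit 14: prefix='1' (no match yet)
Bit 15: prefix='11' -> emit 'p', reset

Answer: pdcddpcdcp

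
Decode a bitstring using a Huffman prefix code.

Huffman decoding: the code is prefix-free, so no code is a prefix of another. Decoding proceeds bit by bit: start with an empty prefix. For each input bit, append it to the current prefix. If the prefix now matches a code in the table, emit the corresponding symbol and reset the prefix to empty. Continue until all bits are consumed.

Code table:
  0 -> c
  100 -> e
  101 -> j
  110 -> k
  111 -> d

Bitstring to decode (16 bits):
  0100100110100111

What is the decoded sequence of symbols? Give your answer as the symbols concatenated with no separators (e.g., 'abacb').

Answer: ceeked

Derivation:
Bit 0: prefix='0' -> emit 'c', reset
Bit 1: prefix='1' (no match yet)
Bit 2: prefix='10' (no match yet)
Bit 3: prefix='100' -> emit 'e', reset
Bit 4: prefix='1' (no match yet)
Bit 5: prefix='10' (no match yet)
Bit 6: prefix='100' -> emit 'e', reset
Bit 7: prefix='1' (no match yet)
Bit 8: prefix='11' (no match yet)
Bit 9: prefix='110' -> emit 'k', reset
Bit 10: prefix='1' (no match yet)
Bit 11: prefix='10' (no match yet)
Bit 12: prefix='100' -> emit 'e', reset
Bit 13: prefix='1' (no match yet)
Bit 14: prefix='11' (no match yet)
Bit 15: prefix='111' -> emit 'd', reset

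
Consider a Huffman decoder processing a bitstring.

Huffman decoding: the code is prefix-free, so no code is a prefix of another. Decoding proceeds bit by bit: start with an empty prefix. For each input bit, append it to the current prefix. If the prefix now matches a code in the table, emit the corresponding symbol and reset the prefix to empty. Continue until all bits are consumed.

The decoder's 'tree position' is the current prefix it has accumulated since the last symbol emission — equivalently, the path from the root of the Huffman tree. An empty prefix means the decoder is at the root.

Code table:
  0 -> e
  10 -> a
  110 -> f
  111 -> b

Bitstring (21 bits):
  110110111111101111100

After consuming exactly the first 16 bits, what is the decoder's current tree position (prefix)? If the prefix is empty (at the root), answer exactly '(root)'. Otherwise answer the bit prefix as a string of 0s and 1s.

Bit 0: prefix='1' (no match yet)
Bit 1: prefix='11' (no match yet)
Bit 2: prefix='110' -> emit 'f', reset
Bit 3: prefix='1' (no match yet)
Bit 4: prefix='11' (no match yet)
Bit 5: prefix='110' -> emit 'f', reset
Bit 6: prefix='1' (no match yet)
Bit 7: prefix='11' (no match yet)
Bit 8: prefix='111' -> emit 'b', reset
Bit 9: prefix='1' (no match yet)
Bit 10: prefix='11' (no match yet)
Bit 11: prefix='111' -> emit 'b', reset
Bit 12: prefix='1' (no match yet)
Bit 13: prefix='10' -> emit 'a', reset
Bit 14: prefix='1' (no match yet)
Bit 15: prefix='11' (no match yet)

Answer: 11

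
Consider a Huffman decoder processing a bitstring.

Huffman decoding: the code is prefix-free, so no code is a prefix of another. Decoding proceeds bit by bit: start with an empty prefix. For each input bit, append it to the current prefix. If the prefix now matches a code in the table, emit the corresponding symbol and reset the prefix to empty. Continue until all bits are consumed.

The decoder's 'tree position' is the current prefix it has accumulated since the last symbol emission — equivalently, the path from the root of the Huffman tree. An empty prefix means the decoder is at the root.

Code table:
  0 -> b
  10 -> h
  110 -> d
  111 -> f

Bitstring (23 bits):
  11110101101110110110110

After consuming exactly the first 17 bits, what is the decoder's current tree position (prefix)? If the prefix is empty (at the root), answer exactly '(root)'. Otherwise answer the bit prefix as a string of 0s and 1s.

Bit 0: prefix='1' (no match yet)
Bit 1: prefix='11' (no match yet)
Bit 2: prefix='111' -> emit 'f', reset
Bit 3: prefix='1' (no match yet)
Bit 4: prefix='10' -> emit 'h', reset
Bit 5: prefix='1' (no match yet)
Bit 6: prefix='10' -> emit 'h', reset
Bit 7: prefix='1' (no match yet)
Bit 8: prefix='11' (no match yet)
Bit 9: prefix='110' -> emit 'd', reset
Bit 10: prefix='1' (no match yet)
Bit 11: prefix='11' (no match yet)
Bit 12: prefix='111' -> emit 'f', reset
Bit 13: prefix='0' -> emit 'b', reset
Bit 14: prefix='1' (no match yet)
Bit 15: prefix='11' (no match yet)
Bit 16: prefix='110' -> emit 'd', reset

Answer: (root)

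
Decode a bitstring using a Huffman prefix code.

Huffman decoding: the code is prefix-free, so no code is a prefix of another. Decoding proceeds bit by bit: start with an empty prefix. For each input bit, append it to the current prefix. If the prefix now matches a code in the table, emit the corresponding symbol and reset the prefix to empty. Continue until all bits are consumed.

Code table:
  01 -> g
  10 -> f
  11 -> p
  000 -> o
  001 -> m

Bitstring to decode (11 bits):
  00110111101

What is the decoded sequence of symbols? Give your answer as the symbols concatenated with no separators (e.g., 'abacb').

Bit 0: prefix='0' (no match yet)
Bit 1: prefix='00' (no match yet)
Bit 2: prefix='001' -> emit 'm', reset
Bit 3: prefix='1' (no match yet)
Bit 4: prefix='10' -> emit 'f', reset
Bit 5: prefix='1' (no match yet)
Bit 6: prefix='11' -> emit 'p', reset
Bit 7: prefix='1' (no match yet)
Bit 8: prefix='11' -> emit 'p', reset
Bit 9: prefix='0' (no match yet)
Bit 10: prefix='01' -> emit 'g', reset

Answer: mfppg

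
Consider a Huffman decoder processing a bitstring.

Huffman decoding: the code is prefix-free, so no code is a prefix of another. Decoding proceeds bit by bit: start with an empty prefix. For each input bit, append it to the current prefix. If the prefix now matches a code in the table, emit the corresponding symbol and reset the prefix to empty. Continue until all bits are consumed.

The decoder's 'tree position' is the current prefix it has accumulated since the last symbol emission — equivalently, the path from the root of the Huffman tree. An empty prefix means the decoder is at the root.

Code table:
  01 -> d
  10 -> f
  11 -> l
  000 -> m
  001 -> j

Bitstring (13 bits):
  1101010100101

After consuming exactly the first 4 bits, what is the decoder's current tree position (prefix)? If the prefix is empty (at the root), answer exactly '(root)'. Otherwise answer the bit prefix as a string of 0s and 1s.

Answer: (root)

Derivation:
Bit 0: prefix='1' (no match yet)
Bit 1: prefix='11' -> emit 'l', reset
Bit 2: prefix='0' (no match yet)
Bit 3: prefix='01' -> emit 'd', reset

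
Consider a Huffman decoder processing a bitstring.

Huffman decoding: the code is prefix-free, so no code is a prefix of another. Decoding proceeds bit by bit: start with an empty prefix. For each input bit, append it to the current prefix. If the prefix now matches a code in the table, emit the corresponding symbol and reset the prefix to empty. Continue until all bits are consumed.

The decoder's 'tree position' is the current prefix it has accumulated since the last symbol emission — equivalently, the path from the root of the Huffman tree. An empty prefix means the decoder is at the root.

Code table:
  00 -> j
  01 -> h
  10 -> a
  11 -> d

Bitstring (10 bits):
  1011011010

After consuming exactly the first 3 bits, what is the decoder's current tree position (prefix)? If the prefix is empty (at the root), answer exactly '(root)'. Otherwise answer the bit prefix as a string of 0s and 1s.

Bit 0: prefix='1' (no match yet)
Bit 1: prefix='10' -> emit 'a', reset
Bit 2: prefix='1' (no match yet)

Answer: 1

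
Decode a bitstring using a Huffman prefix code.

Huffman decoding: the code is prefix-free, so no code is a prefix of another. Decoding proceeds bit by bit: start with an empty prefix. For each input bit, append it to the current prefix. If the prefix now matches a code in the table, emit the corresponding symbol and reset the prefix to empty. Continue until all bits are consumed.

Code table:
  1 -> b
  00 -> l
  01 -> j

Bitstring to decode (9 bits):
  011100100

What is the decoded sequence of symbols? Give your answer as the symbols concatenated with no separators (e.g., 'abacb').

Answer: jbblbl

Derivation:
Bit 0: prefix='0' (no match yet)
Bit 1: prefix='01' -> emit 'j', reset
Bit 2: prefix='1' -> emit 'b', reset
Bit 3: prefix='1' -> emit 'b', reset
Bit 4: prefix='0' (no match yet)
Bit 5: prefix='00' -> emit 'l', reset
Bit 6: prefix='1' -> emit 'b', reset
Bit 7: prefix='0' (no match yet)
Bit 8: prefix='00' -> emit 'l', reset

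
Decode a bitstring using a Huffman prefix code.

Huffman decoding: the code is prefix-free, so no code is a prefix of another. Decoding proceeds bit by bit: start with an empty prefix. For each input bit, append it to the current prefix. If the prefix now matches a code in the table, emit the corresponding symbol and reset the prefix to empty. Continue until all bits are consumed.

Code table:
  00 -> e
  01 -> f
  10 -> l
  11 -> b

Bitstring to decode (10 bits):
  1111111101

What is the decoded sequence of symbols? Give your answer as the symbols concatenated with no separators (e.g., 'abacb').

Answer: bbbbf

Derivation:
Bit 0: prefix='1' (no match yet)
Bit 1: prefix='11' -> emit 'b', reset
Bit 2: prefix='1' (no match yet)
Bit 3: prefix='11' -> emit 'b', reset
Bit 4: prefix='1' (no match yet)
Bit 5: prefix='11' -> emit 'b', reset
Bit 6: prefix='1' (no match yet)
Bit 7: prefix='11' -> emit 'b', reset
Bit 8: prefix='0' (no match yet)
Bit 9: prefix='01' -> emit 'f', reset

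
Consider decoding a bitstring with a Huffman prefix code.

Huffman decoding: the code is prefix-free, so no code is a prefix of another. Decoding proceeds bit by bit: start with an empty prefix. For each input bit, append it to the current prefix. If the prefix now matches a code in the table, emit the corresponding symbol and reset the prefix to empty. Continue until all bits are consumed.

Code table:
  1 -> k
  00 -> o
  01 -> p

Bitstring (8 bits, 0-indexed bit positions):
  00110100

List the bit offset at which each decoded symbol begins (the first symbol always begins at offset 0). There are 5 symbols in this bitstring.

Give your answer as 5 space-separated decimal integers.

Answer: 0 2 3 4 6

Derivation:
Bit 0: prefix='0' (no match yet)
Bit 1: prefix='00' -> emit 'o', reset
Bit 2: prefix='1' -> emit 'k', reset
Bit 3: prefix='1' -> emit 'k', reset
Bit 4: prefix='0' (no match yet)
Bit 5: prefix='01' -> emit 'p', reset
Bit 6: prefix='0' (no match yet)
Bit 7: prefix='00' -> emit 'o', reset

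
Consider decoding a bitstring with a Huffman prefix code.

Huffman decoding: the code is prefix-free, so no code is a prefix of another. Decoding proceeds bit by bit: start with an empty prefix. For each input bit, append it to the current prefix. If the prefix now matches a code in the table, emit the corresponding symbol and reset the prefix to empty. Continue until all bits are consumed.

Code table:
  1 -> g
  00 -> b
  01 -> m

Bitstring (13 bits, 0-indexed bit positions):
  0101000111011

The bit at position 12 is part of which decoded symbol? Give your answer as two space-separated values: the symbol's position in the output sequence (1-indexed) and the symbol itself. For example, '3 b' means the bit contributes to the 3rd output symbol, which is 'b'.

Answer: 8 g

Derivation:
Bit 0: prefix='0' (no match yet)
Bit 1: prefix='01' -> emit 'm', reset
Bit 2: prefix='0' (no match yet)
Bit 3: prefix='01' -> emit 'm', reset
Bit 4: prefix='0' (no match yet)
Bit 5: prefix='00' -> emit 'b', reset
Bit 6: prefix='0' (no match yet)
Bit 7: prefix='01' -> emit 'm', reset
Bit 8: prefix='1' -> emit 'g', reset
Bit 9: prefix='1' -> emit 'g', reset
Bit 10: prefix='0' (no match yet)
Bit 11: prefix='01' -> emit 'm', reset
Bit 12: prefix='1' -> emit 'g', reset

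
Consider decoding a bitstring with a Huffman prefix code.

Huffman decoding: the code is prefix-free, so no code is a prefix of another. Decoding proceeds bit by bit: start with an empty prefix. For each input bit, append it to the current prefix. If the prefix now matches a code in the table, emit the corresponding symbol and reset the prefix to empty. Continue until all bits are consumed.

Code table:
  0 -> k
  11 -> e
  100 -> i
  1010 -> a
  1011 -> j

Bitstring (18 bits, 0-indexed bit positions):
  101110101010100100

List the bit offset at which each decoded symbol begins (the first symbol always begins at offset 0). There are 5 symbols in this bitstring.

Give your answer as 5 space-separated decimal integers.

Answer: 0 4 8 12 15

Derivation:
Bit 0: prefix='1' (no match yet)
Bit 1: prefix='10' (no match yet)
Bit 2: prefix='101' (no match yet)
Bit 3: prefix='1011' -> emit 'j', reset
Bit 4: prefix='1' (no match yet)
Bit 5: prefix='10' (no match yet)
Bit 6: prefix='101' (no match yet)
Bit 7: prefix='1010' -> emit 'a', reset
Bit 8: prefix='1' (no match yet)
Bit 9: prefix='10' (no match yet)
Bit 10: prefix='101' (no match yet)
Bit 11: prefix='1010' -> emit 'a', reset
Bit 12: prefix='1' (no match yet)
Bit 13: prefix='10' (no match yet)
Bit 14: prefix='100' -> emit 'i', reset
Bit 15: prefix='1' (no match yet)
Bit 16: prefix='10' (no match yet)
Bit 17: prefix='100' -> emit 'i', reset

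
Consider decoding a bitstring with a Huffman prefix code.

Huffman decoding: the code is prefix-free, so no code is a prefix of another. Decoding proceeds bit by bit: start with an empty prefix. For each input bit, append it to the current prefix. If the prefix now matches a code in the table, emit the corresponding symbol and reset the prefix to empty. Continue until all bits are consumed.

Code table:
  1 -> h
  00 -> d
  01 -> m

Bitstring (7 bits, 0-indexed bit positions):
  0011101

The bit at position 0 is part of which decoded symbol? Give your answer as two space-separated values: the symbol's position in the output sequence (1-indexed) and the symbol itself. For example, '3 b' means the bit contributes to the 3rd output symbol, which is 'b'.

Answer: 1 d

Derivation:
Bit 0: prefix='0' (no match yet)
Bit 1: prefix='00' -> emit 'd', reset
Bit 2: prefix='1' -> emit 'h', reset
Bit 3: prefix='1' -> emit 'h', reset
Bit 4: prefix='1' -> emit 'h', reset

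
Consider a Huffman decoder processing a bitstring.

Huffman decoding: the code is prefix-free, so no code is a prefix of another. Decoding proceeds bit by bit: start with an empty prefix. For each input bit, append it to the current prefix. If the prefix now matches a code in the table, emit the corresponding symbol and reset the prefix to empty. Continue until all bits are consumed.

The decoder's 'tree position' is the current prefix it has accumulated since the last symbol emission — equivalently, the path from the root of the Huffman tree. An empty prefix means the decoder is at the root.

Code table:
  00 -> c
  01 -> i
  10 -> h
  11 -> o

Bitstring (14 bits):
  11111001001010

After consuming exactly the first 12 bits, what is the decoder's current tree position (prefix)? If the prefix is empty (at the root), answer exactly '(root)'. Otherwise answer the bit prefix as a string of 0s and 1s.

Answer: (root)

Derivation:
Bit 0: prefix='1' (no match yet)
Bit 1: prefix='11' -> emit 'o', reset
Bit 2: prefix='1' (no match yet)
Bit 3: prefix='11' -> emit 'o', reset
Bit 4: prefix='1' (no match yet)
Bit 5: prefix='10' -> emit 'h', reset
Bit 6: prefix='0' (no match yet)
Bit 7: prefix='01' -> emit 'i', reset
Bit 8: prefix='0' (no match yet)
Bit 9: prefix='00' -> emit 'c', reset
Bit 10: prefix='1' (no match yet)
Bit 11: prefix='10' -> emit 'h', reset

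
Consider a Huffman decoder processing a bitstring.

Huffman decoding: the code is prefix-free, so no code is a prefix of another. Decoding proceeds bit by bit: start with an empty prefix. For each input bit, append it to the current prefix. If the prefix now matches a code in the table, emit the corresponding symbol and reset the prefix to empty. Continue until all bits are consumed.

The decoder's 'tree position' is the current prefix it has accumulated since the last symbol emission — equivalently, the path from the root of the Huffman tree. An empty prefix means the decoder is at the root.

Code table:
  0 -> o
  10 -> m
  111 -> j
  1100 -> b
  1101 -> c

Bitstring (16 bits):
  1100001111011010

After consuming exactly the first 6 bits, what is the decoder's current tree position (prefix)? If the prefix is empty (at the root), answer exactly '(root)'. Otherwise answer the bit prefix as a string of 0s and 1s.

Answer: (root)

Derivation:
Bit 0: prefix='1' (no match yet)
Bit 1: prefix='11' (no match yet)
Bit 2: prefix='110' (no match yet)
Bit 3: prefix='1100' -> emit 'b', reset
Bit 4: prefix='0' -> emit 'o', reset
Bit 5: prefix='0' -> emit 'o', reset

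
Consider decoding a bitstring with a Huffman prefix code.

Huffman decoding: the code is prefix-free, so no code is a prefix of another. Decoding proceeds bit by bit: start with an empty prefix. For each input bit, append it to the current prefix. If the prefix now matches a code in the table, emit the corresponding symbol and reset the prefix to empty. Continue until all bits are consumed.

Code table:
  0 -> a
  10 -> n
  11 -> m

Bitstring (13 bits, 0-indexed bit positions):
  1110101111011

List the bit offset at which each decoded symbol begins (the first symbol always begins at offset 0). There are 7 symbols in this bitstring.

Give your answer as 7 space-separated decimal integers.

Answer: 0 2 4 6 8 10 11

Derivation:
Bit 0: prefix='1' (no match yet)
Bit 1: prefix='11' -> emit 'm', reset
Bit 2: prefix='1' (no match yet)
Bit 3: prefix='10' -> emit 'n', reset
Bit 4: prefix='1' (no match yet)
Bit 5: prefix='10' -> emit 'n', reset
Bit 6: prefix='1' (no match yet)
Bit 7: prefix='11' -> emit 'm', reset
Bit 8: prefix='1' (no match yet)
Bit 9: prefix='11' -> emit 'm', reset
Bit 10: prefix='0' -> emit 'a', reset
Bit 11: prefix='1' (no match yet)
Bit 12: prefix='11' -> emit 'm', reset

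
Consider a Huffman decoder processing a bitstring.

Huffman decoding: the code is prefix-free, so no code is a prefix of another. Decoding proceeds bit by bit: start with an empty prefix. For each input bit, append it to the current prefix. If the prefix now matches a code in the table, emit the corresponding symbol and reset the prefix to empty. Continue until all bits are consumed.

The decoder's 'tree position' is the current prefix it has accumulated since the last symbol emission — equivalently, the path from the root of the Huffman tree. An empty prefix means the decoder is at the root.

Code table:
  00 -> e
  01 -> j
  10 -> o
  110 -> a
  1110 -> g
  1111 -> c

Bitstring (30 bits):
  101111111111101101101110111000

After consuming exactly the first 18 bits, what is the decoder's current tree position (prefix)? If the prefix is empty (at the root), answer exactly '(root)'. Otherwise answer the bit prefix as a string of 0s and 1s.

Bit 0: prefix='1' (no match yet)
Bit 1: prefix='10' -> emit 'o', reset
Bit 2: prefix='1' (no match yet)
Bit 3: prefix='11' (no match yet)
Bit 4: prefix='111' (no match yet)
Bit 5: prefix='1111' -> emit 'c', reset
Bit 6: prefix='1' (no match yet)
Bit 7: prefix='11' (no match yet)
Bit 8: prefix='111' (no match yet)
Bit 9: prefix='1111' -> emit 'c', reset
Bit 10: prefix='1' (no match yet)
Bit 11: prefix='11' (no match yet)
Bit 12: prefix='111' (no match yet)
Bit 13: prefix='1110' -> emit 'g', reset
Bit 14: prefix='1' (no match yet)
Bit 15: prefix='11' (no match yet)
Bit 16: prefix='110' -> emit 'a', reset
Bit 17: prefix='1' (no match yet)

Answer: 1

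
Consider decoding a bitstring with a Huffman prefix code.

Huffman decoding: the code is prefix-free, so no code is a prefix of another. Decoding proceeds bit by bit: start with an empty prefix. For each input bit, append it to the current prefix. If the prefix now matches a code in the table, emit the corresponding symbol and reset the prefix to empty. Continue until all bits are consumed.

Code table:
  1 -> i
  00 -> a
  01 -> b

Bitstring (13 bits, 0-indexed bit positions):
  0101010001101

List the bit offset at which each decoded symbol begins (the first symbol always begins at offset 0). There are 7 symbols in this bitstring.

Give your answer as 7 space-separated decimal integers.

Answer: 0 2 4 6 8 10 11

Derivation:
Bit 0: prefix='0' (no match yet)
Bit 1: prefix='01' -> emit 'b', reset
Bit 2: prefix='0' (no match yet)
Bit 3: prefix='01' -> emit 'b', reset
Bit 4: prefix='0' (no match yet)
Bit 5: prefix='01' -> emit 'b', reset
Bit 6: prefix='0' (no match yet)
Bit 7: prefix='00' -> emit 'a', reset
Bit 8: prefix='0' (no match yet)
Bit 9: prefix='01' -> emit 'b', reset
Bit 10: prefix='1' -> emit 'i', reset
Bit 11: prefix='0' (no match yet)
Bit 12: prefix='01' -> emit 'b', reset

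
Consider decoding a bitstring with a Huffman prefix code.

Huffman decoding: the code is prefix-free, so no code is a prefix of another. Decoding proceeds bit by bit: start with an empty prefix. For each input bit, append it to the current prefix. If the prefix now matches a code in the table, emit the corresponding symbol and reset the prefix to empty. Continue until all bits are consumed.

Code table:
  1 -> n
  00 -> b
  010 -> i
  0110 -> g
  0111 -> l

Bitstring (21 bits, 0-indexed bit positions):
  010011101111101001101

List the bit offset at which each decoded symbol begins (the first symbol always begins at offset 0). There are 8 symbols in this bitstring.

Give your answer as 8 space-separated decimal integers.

Bit 0: prefix='0' (no match yet)
Bit 1: prefix='01' (no match yet)
Bit 2: prefix='010' -> emit 'i', reset
Bit 3: prefix='0' (no match yet)
Bit 4: prefix='01' (no match yet)
Bit 5: prefix='011' (no match yet)
Bit 6: prefix='0111' -> emit 'l', reset
Bit 7: prefix='0' (no match yet)
Bit 8: prefix='01' (no match yet)
Bit 9: prefix='011' (no match yet)
Bit 10: prefix='0111' -> emit 'l', reset
Bit 11: prefix='1' -> emit 'n', reset
Bit 12: prefix='1' -> emit 'n', reset
Bit 13: prefix='0' (no match yet)
Bit 14: prefix='01' (no match yet)
Bit 15: prefix='010' -> emit 'i', reset
Bit 16: prefix='0' (no match yet)
Bit 17: prefix='01' (no match yet)
Bit 18: prefix='011' (no match yet)
Bit 19: prefix='0110' -> emit 'g', reset
Bit 20: prefix='1' -> emit 'n', reset

Answer: 0 3 7 11 12 13 16 20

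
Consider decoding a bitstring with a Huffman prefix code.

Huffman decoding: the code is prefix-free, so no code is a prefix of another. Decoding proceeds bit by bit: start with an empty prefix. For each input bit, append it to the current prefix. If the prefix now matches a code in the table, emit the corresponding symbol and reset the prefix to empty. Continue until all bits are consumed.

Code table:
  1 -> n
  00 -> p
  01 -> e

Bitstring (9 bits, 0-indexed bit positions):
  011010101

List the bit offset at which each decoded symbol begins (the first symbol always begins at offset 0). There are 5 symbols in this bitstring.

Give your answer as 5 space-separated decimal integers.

Answer: 0 2 3 5 7

Derivation:
Bit 0: prefix='0' (no match yet)
Bit 1: prefix='01' -> emit 'e', reset
Bit 2: prefix='1' -> emit 'n', reset
Bit 3: prefix='0' (no match yet)
Bit 4: prefix='01' -> emit 'e', reset
Bit 5: prefix='0' (no match yet)
Bit 6: prefix='01' -> emit 'e', reset
Bit 7: prefix='0' (no match yet)
Bit 8: prefix='01' -> emit 'e', reset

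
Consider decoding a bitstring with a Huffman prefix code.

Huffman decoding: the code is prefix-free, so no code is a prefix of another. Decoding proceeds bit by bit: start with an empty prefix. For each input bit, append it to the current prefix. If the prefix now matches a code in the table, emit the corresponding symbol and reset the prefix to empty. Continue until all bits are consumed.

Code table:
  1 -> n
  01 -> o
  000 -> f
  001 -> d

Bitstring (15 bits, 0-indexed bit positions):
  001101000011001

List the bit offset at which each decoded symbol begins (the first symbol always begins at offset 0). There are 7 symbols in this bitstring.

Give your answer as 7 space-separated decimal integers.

Answer: 0 3 4 6 9 11 12

Derivation:
Bit 0: prefix='0' (no match yet)
Bit 1: prefix='00' (no match yet)
Bit 2: prefix='001' -> emit 'd', reset
Bit 3: prefix='1' -> emit 'n', reset
Bit 4: prefix='0' (no match yet)
Bit 5: prefix='01' -> emit 'o', reset
Bit 6: prefix='0' (no match yet)
Bit 7: prefix='00' (no match yet)
Bit 8: prefix='000' -> emit 'f', reset
Bit 9: prefix='0' (no match yet)
Bit 10: prefix='01' -> emit 'o', reset
Bit 11: prefix='1' -> emit 'n', reset
Bit 12: prefix='0' (no match yet)
Bit 13: prefix='00' (no match yet)
Bit 14: prefix='001' -> emit 'd', reset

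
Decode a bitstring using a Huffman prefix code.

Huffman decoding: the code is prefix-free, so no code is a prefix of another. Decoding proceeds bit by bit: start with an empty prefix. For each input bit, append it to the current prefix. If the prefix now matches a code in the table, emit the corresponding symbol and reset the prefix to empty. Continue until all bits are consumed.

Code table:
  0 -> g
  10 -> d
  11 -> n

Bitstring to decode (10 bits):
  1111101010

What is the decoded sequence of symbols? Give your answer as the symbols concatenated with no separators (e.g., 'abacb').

Answer: nnddd

Derivation:
Bit 0: prefix='1' (no match yet)
Bit 1: prefix='11' -> emit 'n', reset
Bit 2: prefix='1' (no match yet)
Bit 3: prefix='11' -> emit 'n', reset
Bit 4: prefix='1' (no match yet)
Bit 5: prefix='10' -> emit 'd', reset
Bit 6: prefix='1' (no match yet)
Bit 7: prefix='10' -> emit 'd', reset
Bit 8: prefix='1' (no match yet)
Bit 9: prefix='10' -> emit 'd', reset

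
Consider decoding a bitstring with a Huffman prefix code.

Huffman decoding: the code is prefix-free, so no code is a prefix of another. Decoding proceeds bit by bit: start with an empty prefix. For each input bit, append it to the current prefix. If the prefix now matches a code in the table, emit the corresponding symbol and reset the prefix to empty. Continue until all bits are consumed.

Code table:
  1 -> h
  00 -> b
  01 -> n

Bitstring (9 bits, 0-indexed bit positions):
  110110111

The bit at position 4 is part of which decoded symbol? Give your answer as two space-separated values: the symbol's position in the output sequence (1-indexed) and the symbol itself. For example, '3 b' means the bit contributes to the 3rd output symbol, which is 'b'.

Bit 0: prefix='1' -> emit 'h', reset
Bit 1: prefix='1' -> emit 'h', reset
Bit 2: prefix='0' (no match yet)
Bit 3: prefix='01' -> emit 'n', reset
Bit 4: prefix='1' -> emit 'h', reset
Bit 5: prefix='0' (no match yet)
Bit 6: prefix='01' -> emit 'n', reset
Bit 7: prefix='1' -> emit 'h', reset
Bit 8: prefix='1' -> emit 'h', reset

Answer: 4 h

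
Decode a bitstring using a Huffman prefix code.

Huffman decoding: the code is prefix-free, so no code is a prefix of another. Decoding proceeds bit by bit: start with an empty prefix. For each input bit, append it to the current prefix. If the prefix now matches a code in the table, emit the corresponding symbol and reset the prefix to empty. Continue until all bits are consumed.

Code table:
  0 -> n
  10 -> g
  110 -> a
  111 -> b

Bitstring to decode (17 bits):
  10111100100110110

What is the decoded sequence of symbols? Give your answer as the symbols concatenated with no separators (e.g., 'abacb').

Answer: gbgngnaa

Derivation:
Bit 0: prefix='1' (no match yet)
Bit 1: prefix='10' -> emit 'g', reset
Bit 2: prefix='1' (no match yet)
Bit 3: prefix='11' (no match yet)
Bit 4: prefix='111' -> emit 'b', reset
Bit 5: prefix='1' (no match yet)
Bit 6: prefix='10' -> emit 'g', reset
Bit 7: prefix='0' -> emit 'n', reset
Bit 8: prefix='1' (no match yet)
Bit 9: prefix='10' -> emit 'g', reset
Bit 10: prefix='0' -> emit 'n', reset
Bit 11: prefix='1' (no match yet)
Bit 12: prefix='11' (no match yet)
Bit 13: prefix='110' -> emit 'a', reset
Bit 14: prefix='1' (no match yet)
Bit 15: prefix='11' (no match yet)
Bit 16: prefix='110' -> emit 'a', reset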